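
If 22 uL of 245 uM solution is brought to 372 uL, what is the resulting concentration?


C2 = C1 * V1 / V2
C2 = 245 * 22 / 372
C2 = 14.4892 uM

14.4892 uM


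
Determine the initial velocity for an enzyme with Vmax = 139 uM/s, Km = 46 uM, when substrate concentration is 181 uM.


v = Vmax * [S] / (Km + [S])
v = 139 * 181 / (46 + 181)
v = 110.8326 uM/s

110.8326 uM/s


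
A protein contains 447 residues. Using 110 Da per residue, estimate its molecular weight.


MW = n_residues * 110 Da
MW = 447 * 110
MW = 49170 Da

49170 Da


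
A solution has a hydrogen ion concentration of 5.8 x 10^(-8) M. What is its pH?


pH = -log10([H+])
pH = -log10(5.8 x 10^(-8))
pH = 7.2366

7.2366


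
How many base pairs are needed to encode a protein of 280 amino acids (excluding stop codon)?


Each amino acid = 1 codon = 3 bp
bp = 280 * 3 = 840 bp

840 bp


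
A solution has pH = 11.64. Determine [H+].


[H+] = 10^(-pH)
[H+] = 10^(-11.64)
[H+] = 2.291e-12 M

2.291e-12 M


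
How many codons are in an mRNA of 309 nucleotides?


codons = nucleotides / 3
codons = 309 / 3 = 103

103


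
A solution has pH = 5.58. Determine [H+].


[H+] = 10^(-pH)
[H+] = 10^(-5.58)
[H+] = 2.630e-06 M

2.630e-06 M


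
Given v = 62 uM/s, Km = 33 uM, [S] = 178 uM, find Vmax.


Vmax = v * (Km + [S]) / [S]
Vmax = 62 * (33 + 178) / 178
Vmax = 73.4944 uM/s

73.4944 uM/s


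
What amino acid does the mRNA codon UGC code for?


Standard genetic code lookup.
Codon UGC -> Cys

Cys


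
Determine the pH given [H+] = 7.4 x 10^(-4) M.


pH = -log10([H+])
pH = -log10(7.4 x 10^(-4))
pH = 3.1308

3.1308


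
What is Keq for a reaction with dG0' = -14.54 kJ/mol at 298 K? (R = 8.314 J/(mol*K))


Keq = exp(-dG0 * 1000 / (R * T))
Keq = exp(-(-14.54) * 1000 / (8.314 * 298))
Keq = 353.7707

353.7707


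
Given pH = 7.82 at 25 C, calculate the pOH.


pOH = 14 - pH
pOH = 14 - 7.82
pOH = 6.18

6.18


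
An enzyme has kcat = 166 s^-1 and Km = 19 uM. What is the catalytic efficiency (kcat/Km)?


Catalytic efficiency = kcat / Km
= 166 / 19
= 8.7368 uM^-1*s^-1

8.7368 uM^-1*s^-1


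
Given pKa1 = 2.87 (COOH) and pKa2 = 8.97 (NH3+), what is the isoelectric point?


pI = (pKa1 + pKa2) / 2
pI = (2.87 + 8.97) / 2
pI = 5.92

5.92


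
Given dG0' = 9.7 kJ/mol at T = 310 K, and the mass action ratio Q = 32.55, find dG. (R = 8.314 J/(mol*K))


dG = dG0' + RT * ln(Q) / 1000
dG = 9.7 + 8.314 * 310 * ln(32.55) / 1000
dG = 18.6763 kJ/mol

18.6763 kJ/mol


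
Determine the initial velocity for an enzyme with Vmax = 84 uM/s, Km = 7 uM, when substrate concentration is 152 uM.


v = Vmax * [S] / (Km + [S])
v = 84 * 152 / (7 + 152)
v = 80.3019 uM/s

80.3019 uM/s


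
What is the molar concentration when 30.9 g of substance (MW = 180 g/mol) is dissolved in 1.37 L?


C = (mass / MW) / volume
C = (30.9 / 180) / 1.37
C = 0.1253 M

0.1253 M


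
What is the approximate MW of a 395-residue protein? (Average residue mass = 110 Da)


MW = n_residues * 110 Da
MW = 395 * 110
MW = 43450 Da

43450 Da


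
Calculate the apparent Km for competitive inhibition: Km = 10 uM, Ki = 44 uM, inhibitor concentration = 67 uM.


Km_app = Km * (1 + [I]/Ki)
Km_app = 10 * (1 + 67/44)
Km_app = 25.2273 uM

25.2273 uM


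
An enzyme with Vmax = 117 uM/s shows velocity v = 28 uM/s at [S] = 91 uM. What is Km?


Km = [S] * (Vmax - v) / v
Km = 91 * (117 - 28) / 28
Km = 289.25 uM

289.25 uM


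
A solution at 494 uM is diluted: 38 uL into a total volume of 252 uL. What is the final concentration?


C2 = C1 * V1 / V2
C2 = 494 * 38 / 252
C2 = 74.4921 uM

74.4921 uM


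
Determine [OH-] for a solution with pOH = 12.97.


[OH-] = 10^(-pOH)
[OH-] = 10^(-12.97)
[OH-] = 1.072e-13 M

1.072e-13 M


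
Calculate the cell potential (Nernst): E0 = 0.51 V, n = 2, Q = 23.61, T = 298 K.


E = E0 - (RT/nF) * ln(Q)
E = 0.51 - (8.314 * 298 / (2 * 96485)) * ln(23.61)
E = 0.4694 V

0.4694 V


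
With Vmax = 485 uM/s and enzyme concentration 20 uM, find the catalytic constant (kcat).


kcat = Vmax / [E]t
kcat = 485 / 20
kcat = 24.25 s^-1

24.25 s^-1


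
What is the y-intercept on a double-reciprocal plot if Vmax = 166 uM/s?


y-intercept = 1/Vmax
= 1/166
= 0.006 s/uM

0.006 s/uM


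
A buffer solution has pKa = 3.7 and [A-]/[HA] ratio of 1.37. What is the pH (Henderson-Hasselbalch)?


pH = pKa + log10([A-]/[HA])
pH = 3.7 + log10(1.37)
pH = 3.8367

3.8367


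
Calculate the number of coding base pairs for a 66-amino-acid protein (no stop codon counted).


Each amino acid = 1 codon = 3 bp
bp = 66 * 3 = 198 bp

198 bp


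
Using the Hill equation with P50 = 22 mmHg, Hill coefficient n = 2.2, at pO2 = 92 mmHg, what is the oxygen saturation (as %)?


Y = pO2^n / (P50^n + pO2^n)
Y = 92^2.2 / (22^2.2 + 92^2.2)
Y = 95.88%

95.88%


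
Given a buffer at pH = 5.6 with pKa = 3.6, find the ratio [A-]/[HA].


[A-]/[HA] = 10^(pH - pKa)
= 10^(5.6 - 3.6)
= 100.0

100.0


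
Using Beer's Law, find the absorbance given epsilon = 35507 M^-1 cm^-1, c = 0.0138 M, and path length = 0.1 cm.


A = epsilon * c * l
A = 35507 * 0.0138 * 0.1
A = 48.9997

48.9997


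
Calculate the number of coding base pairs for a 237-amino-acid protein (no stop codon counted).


Each amino acid = 1 codon = 3 bp
bp = 237 * 3 = 711 bp

711 bp


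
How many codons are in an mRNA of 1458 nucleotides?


codons = nucleotides / 3
codons = 1458 / 3 = 486

486


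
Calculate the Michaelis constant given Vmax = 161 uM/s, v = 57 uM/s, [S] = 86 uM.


Km = [S] * (Vmax - v) / v
Km = 86 * (161 - 57) / 57
Km = 156.9123 uM

156.9123 uM


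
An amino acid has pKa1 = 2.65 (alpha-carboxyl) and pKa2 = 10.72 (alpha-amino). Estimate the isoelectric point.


pI = (pKa1 + pKa2) / 2
pI = (2.65 + 10.72) / 2
pI = 6.685

6.685


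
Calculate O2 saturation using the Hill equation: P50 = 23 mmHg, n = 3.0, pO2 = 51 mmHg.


Y = pO2^n / (P50^n + pO2^n)
Y = 51^3.0 / (23^3.0 + 51^3.0)
Y = 91.6%

91.6%


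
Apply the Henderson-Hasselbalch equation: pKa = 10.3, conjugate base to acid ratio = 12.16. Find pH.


pH = pKa + log10([A-]/[HA])
pH = 10.3 + log10(12.16)
pH = 11.3849

11.3849


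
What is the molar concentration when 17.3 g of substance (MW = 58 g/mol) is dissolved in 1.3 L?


C = (mass / MW) / volume
C = (17.3 / 58) / 1.3
C = 0.2294 M

0.2294 M


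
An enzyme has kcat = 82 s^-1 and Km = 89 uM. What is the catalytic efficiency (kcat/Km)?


Catalytic efficiency = kcat / Km
= 82 / 89
= 0.9213 uM^-1*s^-1

0.9213 uM^-1*s^-1


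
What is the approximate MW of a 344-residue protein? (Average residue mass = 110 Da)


MW = n_residues * 110 Da
MW = 344 * 110
MW = 37840 Da

37840 Da


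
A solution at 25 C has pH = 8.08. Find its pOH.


pOH = 14 - pH
pOH = 14 - 8.08
pOH = 5.92

5.92


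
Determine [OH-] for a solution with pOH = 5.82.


[OH-] = 10^(-pOH)
[OH-] = 10^(-5.82)
[OH-] = 1.514e-06 M

1.514e-06 M


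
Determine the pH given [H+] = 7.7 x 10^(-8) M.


pH = -log10([H+])
pH = -log10(7.7 x 10^(-8))
pH = 7.1135

7.1135


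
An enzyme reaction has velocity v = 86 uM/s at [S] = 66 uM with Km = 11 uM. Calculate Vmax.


Vmax = v * (Km + [S]) / [S]
Vmax = 86 * (11 + 66) / 66
Vmax = 100.3333 uM/s

100.3333 uM/s


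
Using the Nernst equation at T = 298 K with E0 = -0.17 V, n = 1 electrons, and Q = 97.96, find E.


E = E0 - (RT/nF) * ln(Q)
E = -0.17 - (8.314 * 298 / (1 * 96485)) * ln(97.96)
E = -0.2877 V

-0.2877 V


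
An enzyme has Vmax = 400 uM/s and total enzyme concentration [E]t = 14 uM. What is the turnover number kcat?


kcat = Vmax / [E]t
kcat = 400 / 14
kcat = 28.5714 s^-1

28.5714 s^-1


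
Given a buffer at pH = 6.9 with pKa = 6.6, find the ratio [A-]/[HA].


[A-]/[HA] = 10^(pH - pKa)
= 10^(6.9 - 6.6)
= 1.9953

1.9953


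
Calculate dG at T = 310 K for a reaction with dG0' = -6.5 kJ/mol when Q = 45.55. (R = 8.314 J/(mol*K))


dG = dG0' + RT * ln(Q) / 1000
dG = -6.5 + 8.314 * 310 * ln(45.55) / 1000
dG = 3.3424 kJ/mol

3.3424 kJ/mol


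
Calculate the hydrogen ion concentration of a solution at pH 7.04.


[H+] = 10^(-pH)
[H+] = 10^(-7.04)
[H+] = 9.120e-08 M

9.120e-08 M


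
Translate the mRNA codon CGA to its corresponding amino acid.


Standard genetic code lookup.
Codon CGA -> Arg

Arg


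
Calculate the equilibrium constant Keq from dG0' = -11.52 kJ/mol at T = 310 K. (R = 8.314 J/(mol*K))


Keq = exp(-dG0 * 1000 / (R * T))
Keq = exp(-(-11.52) * 1000 / (8.314 * 310))
Keq = 87.3327

87.3327


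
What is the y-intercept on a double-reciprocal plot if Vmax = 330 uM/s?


y-intercept = 1/Vmax
= 1/330
= 0.003 s/uM

0.003 s/uM


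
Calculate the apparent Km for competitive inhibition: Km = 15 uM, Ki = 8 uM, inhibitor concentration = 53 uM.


Km_app = Km * (1 + [I]/Ki)
Km_app = 15 * (1 + 53/8)
Km_app = 114.375 uM

114.375 uM


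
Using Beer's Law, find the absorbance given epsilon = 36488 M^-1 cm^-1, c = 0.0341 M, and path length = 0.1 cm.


A = epsilon * c * l
A = 36488 * 0.0341 * 0.1
A = 124.4241

124.4241


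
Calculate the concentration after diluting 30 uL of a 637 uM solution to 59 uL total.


C2 = C1 * V1 / V2
C2 = 637 * 30 / 59
C2 = 323.8983 uM

323.8983 uM


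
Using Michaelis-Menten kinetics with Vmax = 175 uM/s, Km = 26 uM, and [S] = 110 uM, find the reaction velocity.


v = Vmax * [S] / (Km + [S])
v = 175 * 110 / (26 + 110)
v = 141.5441 uM/s

141.5441 uM/s


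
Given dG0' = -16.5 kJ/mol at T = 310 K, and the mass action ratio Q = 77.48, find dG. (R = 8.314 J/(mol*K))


dG = dG0' + RT * ln(Q) / 1000
dG = -16.5 + 8.314 * 310 * ln(77.48) / 1000
dG = -5.2885 kJ/mol

-5.2885 kJ/mol


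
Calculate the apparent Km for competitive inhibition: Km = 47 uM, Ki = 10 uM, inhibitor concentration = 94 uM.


Km_app = Km * (1 + [I]/Ki)
Km_app = 47 * (1 + 94/10)
Km_app = 488.8 uM

488.8 uM


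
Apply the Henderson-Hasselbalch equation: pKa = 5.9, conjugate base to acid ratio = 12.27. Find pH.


pH = pKa + log10([A-]/[HA])
pH = 5.9 + log10(12.27)
pH = 6.9888

6.9888


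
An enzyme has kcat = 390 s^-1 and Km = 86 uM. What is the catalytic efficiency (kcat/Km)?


Catalytic efficiency = kcat / Km
= 390 / 86
= 4.5349 uM^-1*s^-1

4.5349 uM^-1*s^-1


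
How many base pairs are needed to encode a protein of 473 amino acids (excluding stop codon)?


Each amino acid = 1 codon = 3 bp
bp = 473 * 3 = 1419 bp

1419 bp


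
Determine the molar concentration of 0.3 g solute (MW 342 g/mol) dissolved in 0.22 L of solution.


C = (mass / MW) / volume
C = (0.3 / 342) / 0.22
C = 0.004 M

0.004 M


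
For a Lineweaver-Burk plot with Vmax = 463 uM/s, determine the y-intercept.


y-intercept = 1/Vmax
= 1/463
= 0.0022 s/uM

0.0022 s/uM


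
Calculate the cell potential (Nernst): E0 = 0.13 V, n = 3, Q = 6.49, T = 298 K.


E = E0 - (RT/nF) * ln(Q)
E = 0.13 - (8.314 * 298 / (3 * 96485)) * ln(6.49)
E = 0.114 V

0.114 V


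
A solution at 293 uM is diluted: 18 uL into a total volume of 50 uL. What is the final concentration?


C2 = C1 * V1 / V2
C2 = 293 * 18 / 50
C2 = 105.48 uM

105.48 uM


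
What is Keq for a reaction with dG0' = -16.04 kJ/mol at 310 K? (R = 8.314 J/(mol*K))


Keq = exp(-dG0 * 1000 / (R * T))
Keq = exp(-(-16.04) * 1000 / (8.314 * 310))
Keq = 504.451

504.451


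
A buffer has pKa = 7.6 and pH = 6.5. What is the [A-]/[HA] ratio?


[A-]/[HA] = 10^(pH - pKa)
= 10^(6.5 - 7.6)
= 0.0794

0.0794


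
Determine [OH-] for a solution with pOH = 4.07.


[OH-] = 10^(-pOH)
[OH-] = 10^(-4.07)
[OH-] = 8.511e-05 M

8.511e-05 M


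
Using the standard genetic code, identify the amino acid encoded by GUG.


Standard genetic code lookup.
Codon GUG -> Val

Val


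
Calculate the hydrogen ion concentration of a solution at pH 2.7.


[H+] = 10^(-pH)
[H+] = 10^(-2.7)
[H+] = 0.002 M

0.002 M


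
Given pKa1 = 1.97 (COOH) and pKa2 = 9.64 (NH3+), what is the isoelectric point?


pI = (pKa1 + pKa2) / 2
pI = (1.97 + 9.64) / 2
pI = 5.805

5.805


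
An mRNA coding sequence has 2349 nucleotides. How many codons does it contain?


codons = nucleotides / 3
codons = 2349 / 3 = 783

783


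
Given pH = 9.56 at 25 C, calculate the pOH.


pOH = 14 - pH
pOH = 14 - 9.56
pOH = 4.44

4.44


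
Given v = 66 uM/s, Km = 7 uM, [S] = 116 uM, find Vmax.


Vmax = v * (Km + [S]) / [S]
Vmax = 66 * (7 + 116) / 116
Vmax = 69.9828 uM/s

69.9828 uM/s


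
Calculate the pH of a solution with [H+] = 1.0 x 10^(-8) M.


pH = -log10([H+])
pH = -log10(1.0 x 10^(-8))
pH = 8.0

8.0


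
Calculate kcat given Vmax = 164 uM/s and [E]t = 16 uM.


kcat = Vmax / [E]t
kcat = 164 / 16
kcat = 10.25 s^-1

10.25 s^-1


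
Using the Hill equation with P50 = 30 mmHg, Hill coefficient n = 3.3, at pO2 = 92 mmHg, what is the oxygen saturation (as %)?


Y = pO2^n / (P50^n + pO2^n)
Y = 92^3.3 / (30^3.3 + 92^3.3)
Y = 97.58%

97.58%


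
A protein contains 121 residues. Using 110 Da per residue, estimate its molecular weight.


MW = n_residues * 110 Da
MW = 121 * 110
MW = 13310 Da

13310 Da


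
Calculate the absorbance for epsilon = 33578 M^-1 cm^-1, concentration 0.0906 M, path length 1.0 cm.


A = epsilon * c * l
A = 33578 * 0.0906 * 1.0
A = 3042.1668

3042.1668


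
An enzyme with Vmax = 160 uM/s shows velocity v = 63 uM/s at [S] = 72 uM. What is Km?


Km = [S] * (Vmax - v) / v
Km = 72 * (160 - 63) / 63
Km = 110.8571 uM

110.8571 uM


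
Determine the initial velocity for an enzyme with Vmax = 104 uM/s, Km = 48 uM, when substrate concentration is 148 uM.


v = Vmax * [S] / (Km + [S])
v = 104 * 148 / (48 + 148)
v = 78.5306 uM/s

78.5306 uM/s


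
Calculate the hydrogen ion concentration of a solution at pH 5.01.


[H+] = 10^(-pH)
[H+] = 10^(-5.01)
[H+] = 9.772e-06 M

9.772e-06 M


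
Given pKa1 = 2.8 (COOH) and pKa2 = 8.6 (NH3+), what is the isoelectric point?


pI = (pKa1 + pKa2) / 2
pI = (2.8 + 8.6) / 2
pI = 5.7

5.7


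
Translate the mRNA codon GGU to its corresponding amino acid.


Standard genetic code lookup.
Codon GGU -> Gly

Gly


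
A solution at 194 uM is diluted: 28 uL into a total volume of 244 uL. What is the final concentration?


C2 = C1 * V1 / V2
C2 = 194 * 28 / 244
C2 = 22.2623 uM

22.2623 uM


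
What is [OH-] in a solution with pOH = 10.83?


[OH-] = 10^(-pOH)
[OH-] = 10^(-10.83)
[OH-] = 1.479e-11 M

1.479e-11 M


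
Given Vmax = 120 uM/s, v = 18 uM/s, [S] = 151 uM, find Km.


Km = [S] * (Vmax - v) / v
Km = 151 * (120 - 18) / 18
Km = 855.6667 uM

855.6667 uM


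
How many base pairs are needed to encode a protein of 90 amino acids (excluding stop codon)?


Each amino acid = 1 codon = 3 bp
bp = 90 * 3 = 270 bp

270 bp


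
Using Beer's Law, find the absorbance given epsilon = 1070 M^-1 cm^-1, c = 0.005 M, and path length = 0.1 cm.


A = epsilon * c * l
A = 1070 * 0.005 * 0.1
A = 0.535

0.535


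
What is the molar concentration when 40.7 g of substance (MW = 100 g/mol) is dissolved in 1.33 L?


C = (mass / MW) / volume
C = (40.7 / 100) / 1.33
C = 0.306 M

0.306 M


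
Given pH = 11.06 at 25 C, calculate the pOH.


pOH = 14 - pH
pOH = 14 - 11.06
pOH = 2.94

2.94


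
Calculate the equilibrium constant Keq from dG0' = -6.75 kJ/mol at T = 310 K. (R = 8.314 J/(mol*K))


Keq = exp(-dG0 * 1000 / (R * T))
Keq = exp(-(-6.75) * 1000 / (8.314 * 310))
Keq = 13.7217

13.7217


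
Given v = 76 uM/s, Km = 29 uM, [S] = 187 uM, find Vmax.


Vmax = v * (Km + [S]) / [S]
Vmax = 76 * (29 + 187) / 187
Vmax = 87.7861 uM/s

87.7861 uM/s


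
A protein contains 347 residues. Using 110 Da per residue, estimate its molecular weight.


MW = n_residues * 110 Da
MW = 347 * 110
MW = 38170 Da

38170 Da


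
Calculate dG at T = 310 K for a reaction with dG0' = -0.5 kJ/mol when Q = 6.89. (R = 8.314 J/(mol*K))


dG = dG0' + RT * ln(Q) / 1000
dG = -0.5 + 8.314 * 310 * ln(6.89) / 1000
dG = 4.4744 kJ/mol

4.4744 kJ/mol


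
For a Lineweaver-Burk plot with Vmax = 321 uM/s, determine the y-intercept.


y-intercept = 1/Vmax
= 1/321
= 0.0031 s/uM

0.0031 s/uM


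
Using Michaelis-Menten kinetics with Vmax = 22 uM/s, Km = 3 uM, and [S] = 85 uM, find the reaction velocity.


v = Vmax * [S] / (Km + [S])
v = 22 * 85 / (3 + 85)
v = 21.25 uM/s

21.25 uM/s


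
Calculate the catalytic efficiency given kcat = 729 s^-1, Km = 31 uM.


Catalytic efficiency = kcat / Km
= 729 / 31
= 23.5161 uM^-1*s^-1

23.5161 uM^-1*s^-1


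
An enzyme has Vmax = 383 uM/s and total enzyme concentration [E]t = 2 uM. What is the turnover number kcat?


kcat = Vmax / [E]t
kcat = 383 / 2
kcat = 191.5 s^-1

191.5 s^-1


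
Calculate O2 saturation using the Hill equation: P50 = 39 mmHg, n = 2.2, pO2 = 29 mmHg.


Y = pO2^n / (P50^n + pO2^n)
Y = 29^2.2 / (39^2.2 + 29^2.2)
Y = 34.26%

34.26%


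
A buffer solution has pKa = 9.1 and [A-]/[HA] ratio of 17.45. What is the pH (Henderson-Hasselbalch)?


pH = pKa + log10([A-]/[HA])
pH = 9.1 + log10(17.45)
pH = 10.3418

10.3418


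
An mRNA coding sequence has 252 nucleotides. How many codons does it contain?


codons = nucleotides / 3
codons = 252 / 3 = 84

84


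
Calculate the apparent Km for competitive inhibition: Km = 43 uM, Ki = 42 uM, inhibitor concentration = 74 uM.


Km_app = Km * (1 + [I]/Ki)
Km_app = 43 * (1 + 74/42)
Km_app = 118.7619 uM

118.7619 uM


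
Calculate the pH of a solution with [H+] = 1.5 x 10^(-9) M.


pH = -log10([H+])
pH = -log10(1.5 x 10^(-9))
pH = 8.8239

8.8239


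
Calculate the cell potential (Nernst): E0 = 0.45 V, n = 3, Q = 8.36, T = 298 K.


E = E0 - (RT/nF) * ln(Q)
E = 0.45 - (8.314 * 298 / (3 * 96485)) * ln(8.36)
E = 0.4318 V

0.4318 V


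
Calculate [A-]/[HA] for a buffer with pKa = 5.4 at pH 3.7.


[A-]/[HA] = 10^(pH - pKa)
= 10^(3.7 - 5.4)
= 0.02

0.02


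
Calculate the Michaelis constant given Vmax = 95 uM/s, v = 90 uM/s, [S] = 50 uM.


Km = [S] * (Vmax - v) / v
Km = 50 * (95 - 90) / 90
Km = 2.7778 uM

2.7778 uM


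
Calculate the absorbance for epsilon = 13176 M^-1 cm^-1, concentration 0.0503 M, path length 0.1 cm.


A = epsilon * c * l
A = 13176 * 0.0503 * 0.1
A = 66.2753

66.2753


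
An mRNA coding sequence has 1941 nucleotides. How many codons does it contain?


codons = nucleotides / 3
codons = 1941 / 3 = 647

647


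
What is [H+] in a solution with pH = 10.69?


[H+] = 10^(-pH)
[H+] = 10^(-10.69)
[H+] = 2.042e-11 M

2.042e-11 M


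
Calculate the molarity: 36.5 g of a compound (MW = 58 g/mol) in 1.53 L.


C = (mass / MW) / volume
C = (36.5 / 58) / 1.53
C = 0.4113 M

0.4113 M


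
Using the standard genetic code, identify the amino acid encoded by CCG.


Standard genetic code lookup.
Codon CCG -> Pro

Pro


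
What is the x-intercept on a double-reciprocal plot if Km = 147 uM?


x-intercept = -1/Km
= -1/147
= -0.0068 1/uM

-0.0068 1/uM


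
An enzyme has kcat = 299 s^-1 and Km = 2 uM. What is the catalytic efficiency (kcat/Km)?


Catalytic efficiency = kcat / Km
= 299 / 2
= 149.5 uM^-1*s^-1

149.5 uM^-1*s^-1


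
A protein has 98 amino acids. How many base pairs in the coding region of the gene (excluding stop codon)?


Each amino acid = 1 codon = 3 bp
bp = 98 * 3 = 294 bp

294 bp


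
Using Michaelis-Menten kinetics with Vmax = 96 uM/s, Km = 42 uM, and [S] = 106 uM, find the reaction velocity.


v = Vmax * [S] / (Km + [S])
v = 96 * 106 / (42 + 106)
v = 68.7568 uM/s

68.7568 uM/s


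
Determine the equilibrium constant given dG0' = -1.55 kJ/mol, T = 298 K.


Keq = exp(-dG0 * 1000 / (R * T))
Keq = exp(-(-1.55) * 1000 / (8.314 * 298))
Keq = 1.8694

1.8694


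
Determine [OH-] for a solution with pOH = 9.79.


[OH-] = 10^(-pOH)
[OH-] = 10^(-9.79)
[OH-] = 1.622e-10 M

1.622e-10 M


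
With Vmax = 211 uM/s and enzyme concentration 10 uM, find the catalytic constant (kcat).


kcat = Vmax / [E]t
kcat = 211 / 10
kcat = 21.1 s^-1

21.1 s^-1


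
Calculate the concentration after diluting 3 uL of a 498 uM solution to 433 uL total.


C2 = C1 * V1 / V2
C2 = 498 * 3 / 433
C2 = 3.4503 uM

3.4503 uM


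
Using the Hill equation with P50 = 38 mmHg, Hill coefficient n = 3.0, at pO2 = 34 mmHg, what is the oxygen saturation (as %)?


Y = pO2^n / (P50^n + pO2^n)
Y = 34^3.0 / (38^3.0 + 34^3.0)
Y = 41.73%

41.73%


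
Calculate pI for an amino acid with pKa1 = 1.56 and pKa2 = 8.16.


pI = (pKa1 + pKa2) / 2
pI = (1.56 + 8.16) / 2
pI = 4.86

4.86


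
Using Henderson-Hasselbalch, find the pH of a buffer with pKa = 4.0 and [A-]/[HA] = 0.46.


pH = pKa + log10([A-]/[HA])
pH = 4.0 + log10(0.46)
pH = 3.6628

3.6628


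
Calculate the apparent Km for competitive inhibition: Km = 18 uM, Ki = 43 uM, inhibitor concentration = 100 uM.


Km_app = Km * (1 + [I]/Ki)
Km_app = 18 * (1 + 100/43)
Km_app = 59.8605 uM

59.8605 uM


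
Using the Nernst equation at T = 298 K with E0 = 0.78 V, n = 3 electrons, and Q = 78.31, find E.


E = E0 - (RT/nF) * ln(Q)
E = 0.78 - (8.314 * 298 / (3 * 96485)) * ln(78.31)
E = 0.7427 V

0.7427 V


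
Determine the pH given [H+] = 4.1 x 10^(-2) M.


pH = -log10([H+])
pH = -log10(4.1 x 10^(-2))
pH = 1.3872

1.3872


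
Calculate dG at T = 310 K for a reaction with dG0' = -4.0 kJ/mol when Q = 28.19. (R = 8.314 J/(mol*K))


dG = dG0' + RT * ln(Q) / 1000
dG = -4.0 + 8.314 * 310 * ln(28.19) / 1000
dG = 4.6057 kJ/mol

4.6057 kJ/mol


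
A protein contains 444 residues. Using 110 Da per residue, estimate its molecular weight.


MW = n_residues * 110 Da
MW = 444 * 110
MW = 48840 Da

48840 Da


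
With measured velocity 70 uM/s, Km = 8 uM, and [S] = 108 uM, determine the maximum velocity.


Vmax = v * (Km + [S]) / [S]
Vmax = 70 * (8 + 108) / 108
Vmax = 75.1852 uM/s

75.1852 uM/s


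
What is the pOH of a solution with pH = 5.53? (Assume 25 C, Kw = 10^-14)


pOH = 14 - pH
pOH = 14 - 5.53
pOH = 8.47

8.47


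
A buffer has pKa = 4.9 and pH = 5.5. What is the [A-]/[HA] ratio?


[A-]/[HA] = 10^(pH - pKa)
= 10^(5.5 - 4.9)
= 3.9811

3.9811


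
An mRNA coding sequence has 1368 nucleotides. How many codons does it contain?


codons = nucleotides / 3
codons = 1368 / 3 = 456

456


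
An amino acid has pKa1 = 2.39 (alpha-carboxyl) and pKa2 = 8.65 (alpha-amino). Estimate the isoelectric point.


pI = (pKa1 + pKa2) / 2
pI = (2.39 + 8.65) / 2
pI = 5.52

5.52


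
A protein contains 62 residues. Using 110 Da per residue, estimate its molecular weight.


MW = n_residues * 110 Da
MW = 62 * 110
MW = 6820 Da

6820 Da


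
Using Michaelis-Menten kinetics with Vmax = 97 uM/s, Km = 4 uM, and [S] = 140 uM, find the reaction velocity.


v = Vmax * [S] / (Km + [S])
v = 97 * 140 / (4 + 140)
v = 94.3056 uM/s

94.3056 uM/s


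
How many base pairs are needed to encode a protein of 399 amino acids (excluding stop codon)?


Each amino acid = 1 codon = 3 bp
bp = 399 * 3 = 1197 bp

1197 bp


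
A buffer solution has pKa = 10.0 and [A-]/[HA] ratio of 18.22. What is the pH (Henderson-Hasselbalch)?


pH = pKa + log10([A-]/[HA])
pH = 10.0 + log10(18.22)
pH = 11.2605

11.2605


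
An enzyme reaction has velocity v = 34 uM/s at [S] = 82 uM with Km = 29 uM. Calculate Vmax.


Vmax = v * (Km + [S]) / [S]
Vmax = 34 * (29 + 82) / 82
Vmax = 46.0244 uM/s

46.0244 uM/s


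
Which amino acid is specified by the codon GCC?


Standard genetic code lookup.
Codon GCC -> Ala

Ala


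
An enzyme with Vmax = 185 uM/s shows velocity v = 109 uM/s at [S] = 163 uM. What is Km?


Km = [S] * (Vmax - v) / v
Km = 163 * (185 - 109) / 109
Km = 113.6514 uM

113.6514 uM


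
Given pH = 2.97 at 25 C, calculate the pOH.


pOH = 14 - pH
pOH = 14 - 2.97
pOH = 11.03

11.03


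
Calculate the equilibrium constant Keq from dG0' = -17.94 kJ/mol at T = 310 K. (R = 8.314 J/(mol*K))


Keq = exp(-dG0 * 1000 / (R * T))
Keq = exp(-(-17.94) * 1000 / (8.314 * 310))
Keq = 1054.3343

1054.3343


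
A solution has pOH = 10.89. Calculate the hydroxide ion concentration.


[OH-] = 10^(-pOH)
[OH-] = 10^(-10.89)
[OH-] = 1.288e-11 M

1.288e-11 M


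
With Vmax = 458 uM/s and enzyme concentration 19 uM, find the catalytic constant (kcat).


kcat = Vmax / [E]t
kcat = 458 / 19
kcat = 24.1053 s^-1

24.1053 s^-1


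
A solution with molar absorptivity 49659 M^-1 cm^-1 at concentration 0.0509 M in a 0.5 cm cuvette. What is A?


A = epsilon * c * l
A = 49659 * 0.0509 * 0.5
A = 1263.8216

1263.8216


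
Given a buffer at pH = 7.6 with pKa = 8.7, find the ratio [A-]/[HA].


[A-]/[HA] = 10^(pH - pKa)
= 10^(7.6 - 8.7)
= 0.0794

0.0794


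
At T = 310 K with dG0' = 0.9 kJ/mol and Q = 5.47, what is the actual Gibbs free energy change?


dG = dG0' + RT * ln(Q) / 1000
dG = 0.9 + 8.314 * 310 * ln(5.47) / 1000
dG = 5.2796 kJ/mol

5.2796 kJ/mol


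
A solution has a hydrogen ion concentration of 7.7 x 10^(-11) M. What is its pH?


pH = -log10([H+])
pH = -log10(7.7 x 10^(-11))
pH = 10.1135

10.1135


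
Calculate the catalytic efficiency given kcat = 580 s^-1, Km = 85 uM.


Catalytic efficiency = kcat / Km
= 580 / 85
= 6.8235 uM^-1*s^-1

6.8235 uM^-1*s^-1


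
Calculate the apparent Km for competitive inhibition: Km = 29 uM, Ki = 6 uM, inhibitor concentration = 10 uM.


Km_app = Km * (1 + [I]/Ki)
Km_app = 29 * (1 + 10/6)
Km_app = 77.3333 uM

77.3333 uM


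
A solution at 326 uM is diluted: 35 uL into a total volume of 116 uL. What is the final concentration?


C2 = C1 * V1 / V2
C2 = 326 * 35 / 116
C2 = 98.3621 uM

98.3621 uM


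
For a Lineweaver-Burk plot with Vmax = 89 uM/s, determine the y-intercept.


y-intercept = 1/Vmax
= 1/89
= 0.0112 s/uM

0.0112 s/uM


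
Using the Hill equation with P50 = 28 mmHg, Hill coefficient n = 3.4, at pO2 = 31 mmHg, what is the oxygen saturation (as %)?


Y = pO2^n / (P50^n + pO2^n)
Y = 31^3.4 / (28^3.4 + 31^3.4)
Y = 58.57%

58.57%


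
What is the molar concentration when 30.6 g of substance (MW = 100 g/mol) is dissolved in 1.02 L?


C = (mass / MW) / volume
C = (30.6 / 100) / 1.02
C = 0.3 M

0.3 M


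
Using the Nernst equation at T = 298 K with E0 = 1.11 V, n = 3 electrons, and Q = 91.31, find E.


E = E0 - (RT/nF) * ln(Q)
E = 1.11 - (8.314 * 298 / (3 * 96485)) * ln(91.31)
E = 1.0714 V

1.0714 V


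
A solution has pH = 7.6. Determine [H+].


[H+] = 10^(-pH)
[H+] = 10^(-7.6)
[H+] = 2.512e-08 M

2.512e-08 M


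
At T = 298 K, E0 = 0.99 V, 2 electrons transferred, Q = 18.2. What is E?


E = E0 - (RT/nF) * ln(Q)
E = 0.99 - (8.314 * 298 / (2 * 96485)) * ln(18.2)
E = 0.9527 V

0.9527 V


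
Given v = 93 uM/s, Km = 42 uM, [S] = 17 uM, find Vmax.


Vmax = v * (Km + [S]) / [S]
Vmax = 93 * (42 + 17) / 17
Vmax = 322.7647 uM/s

322.7647 uM/s


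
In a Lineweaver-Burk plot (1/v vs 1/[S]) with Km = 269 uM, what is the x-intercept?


x-intercept = -1/Km
= -1/269
= -0.0037 1/uM

-0.0037 1/uM


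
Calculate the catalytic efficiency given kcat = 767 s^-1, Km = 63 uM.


Catalytic efficiency = kcat / Km
= 767 / 63
= 12.1746 uM^-1*s^-1

12.1746 uM^-1*s^-1


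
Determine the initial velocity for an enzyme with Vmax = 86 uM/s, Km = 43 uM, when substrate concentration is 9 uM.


v = Vmax * [S] / (Km + [S])
v = 86 * 9 / (43 + 9)
v = 14.8846 uM/s

14.8846 uM/s


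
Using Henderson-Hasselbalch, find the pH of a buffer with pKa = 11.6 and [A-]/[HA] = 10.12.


pH = pKa + log10([A-]/[HA])
pH = 11.6 + log10(10.12)
pH = 12.6052

12.6052


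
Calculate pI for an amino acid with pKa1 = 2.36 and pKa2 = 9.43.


pI = (pKa1 + pKa2) / 2
pI = (2.36 + 9.43) / 2
pI = 5.895

5.895


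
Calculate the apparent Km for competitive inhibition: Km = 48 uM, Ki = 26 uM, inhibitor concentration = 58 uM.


Km_app = Km * (1 + [I]/Ki)
Km_app = 48 * (1 + 58/26)
Km_app = 155.0769 uM

155.0769 uM


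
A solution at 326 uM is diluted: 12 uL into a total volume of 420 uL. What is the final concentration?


C2 = C1 * V1 / V2
C2 = 326 * 12 / 420
C2 = 9.3143 uM

9.3143 uM


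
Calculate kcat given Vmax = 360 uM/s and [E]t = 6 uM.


kcat = Vmax / [E]t
kcat = 360 / 6
kcat = 60.0 s^-1

60.0 s^-1


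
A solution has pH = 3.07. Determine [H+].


[H+] = 10^(-pH)
[H+] = 10^(-3.07)
[H+] = 8.511e-04 M

8.511e-04 M


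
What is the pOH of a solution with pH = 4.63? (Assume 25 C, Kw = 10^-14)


pOH = 14 - pH
pOH = 14 - 4.63
pOH = 9.37

9.37


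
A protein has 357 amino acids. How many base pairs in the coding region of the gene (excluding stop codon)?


Each amino acid = 1 codon = 3 bp
bp = 357 * 3 = 1071 bp

1071 bp


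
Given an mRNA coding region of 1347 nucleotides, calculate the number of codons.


codons = nucleotides / 3
codons = 1347 / 3 = 449

449


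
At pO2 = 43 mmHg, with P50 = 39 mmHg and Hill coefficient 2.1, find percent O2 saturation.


Y = pO2^n / (P50^n + pO2^n)
Y = 43^2.1 / (39^2.1 + 43^2.1)
Y = 55.11%

55.11%


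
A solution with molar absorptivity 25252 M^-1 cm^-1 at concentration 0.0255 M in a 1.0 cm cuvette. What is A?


A = epsilon * c * l
A = 25252 * 0.0255 * 1.0
A = 643.926

643.926


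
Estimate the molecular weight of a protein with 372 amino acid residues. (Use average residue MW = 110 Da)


MW = n_residues * 110 Da
MW = 372 * 110
MW = 40920 Da

40920 Da


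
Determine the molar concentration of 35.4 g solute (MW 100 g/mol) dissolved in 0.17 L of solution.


C = (mass / MW) / volume
C = (35.4 / 100) / 0.17
C = 2.0824 M

2.0824 M


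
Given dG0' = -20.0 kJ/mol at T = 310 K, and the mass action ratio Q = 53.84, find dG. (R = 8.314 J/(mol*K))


dG = dG0' + RT * ln(Q) / 1000
dG = -20.0 + 8.314 * 310 * ln(53.84) / 1000
dG = -9.7267 kJ/mol

-9.7267 kJ/mol


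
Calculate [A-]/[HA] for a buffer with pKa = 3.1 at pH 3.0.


[A-]/[HA] = 10^(pH - pKa)
= 10^(3.0 - 3.1)
= 0.7943

0.7943


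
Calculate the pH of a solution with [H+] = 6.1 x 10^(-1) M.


pH = -log10([H+])
pH = -log10(6.1 x 10^(-1))
pH = 0.2147

0.2147


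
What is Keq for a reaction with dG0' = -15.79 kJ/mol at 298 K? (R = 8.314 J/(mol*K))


Keq = exp(-dG0 * 1000 / (R * T))
Keq = exp(-(-15.79) * 1000 / (8.314 * 298))
Keq = 585.9152

585.9152


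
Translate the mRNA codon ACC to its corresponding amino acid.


Standard genetic code lookup.
Codon ACC -> Thr

Thr


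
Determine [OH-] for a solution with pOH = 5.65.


[OH-] = 10^(-pOH)
[OH-] = 10^(-5.65)
[OH-] = 2.239e-06 M

2.239e-06 M


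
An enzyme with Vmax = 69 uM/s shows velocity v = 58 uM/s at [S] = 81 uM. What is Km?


Km = [S] * (Vmax - v) / v
Km = 81 * (69 - 58) / 58
Km = 15.3621 uM

15.3621 uM


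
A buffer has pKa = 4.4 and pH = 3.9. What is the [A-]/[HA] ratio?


[A-]/[HA] = 10^(pH - pKa)
= 10^(3.9 - 4.4)
= 0.3162

0.3162


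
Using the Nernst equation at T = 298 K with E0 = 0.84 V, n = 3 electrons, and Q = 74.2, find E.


E = E0 - (RT/nF) * ln(Q)
E = 0.84 - (8.314 * 298 / (3 * 96485)) * ln(74.2)
E = 0.8031 V

0.8031 V


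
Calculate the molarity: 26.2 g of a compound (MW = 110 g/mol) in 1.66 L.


C = (mass / MW) / volume
C = (26.2 / 110) / 1.66
C = 0.1435 M

0.1435 M


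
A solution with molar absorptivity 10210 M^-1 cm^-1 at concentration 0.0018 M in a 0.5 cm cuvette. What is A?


A = epsilon * c * l
A = 10210 * 0.0018 * 0.5
A = 9.189

9.189


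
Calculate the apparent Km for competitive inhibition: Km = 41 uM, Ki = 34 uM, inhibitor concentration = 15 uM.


Km_app = Km * (1 + [I]/Ki)
Km_app = 41 * (1 + 15/34)
Km_app = 59.0882 uM

59.0882 uM


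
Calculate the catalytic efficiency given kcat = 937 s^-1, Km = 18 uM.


Catalytic efficiency = kcat / Km
= 937 / 18
= 52.0556 uM^-1*s^-1

52.0556 uM^-1*s^-1


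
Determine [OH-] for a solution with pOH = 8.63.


[OH-] = 10^(-pOH)
[OH-] = 10^(-8.63)
[OH-] = 2.344e-09 M

2.344e-09 M


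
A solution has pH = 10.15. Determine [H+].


[H+] = 10^(-pH)
[H+] = 10^(-10.15)
[H+] = 7.079e-11 M

7.079e-11 M


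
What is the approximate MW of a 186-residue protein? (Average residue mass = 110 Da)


MW = n_residues * 110 Da
MW = 186 * 110
MW = 20460 Da

20460 Da


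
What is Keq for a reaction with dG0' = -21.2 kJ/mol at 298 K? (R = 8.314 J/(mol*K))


Keq = exp(-dG0 * 1000 / (R * T))
Keq = exp(-(-21.2) * 1000 / (8.314 * 298))
Keq = 5201.8231

5201.8231


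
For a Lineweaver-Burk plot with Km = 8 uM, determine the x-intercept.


x-intercept = -1/Km
= -1/8
= -0.125 1/uM

-0.125 1/uM


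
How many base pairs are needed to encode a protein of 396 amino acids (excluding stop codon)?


Each amino acid = 1 codon = 3 bp
bp = 396 * 3 = 1188 bp

1188 bp


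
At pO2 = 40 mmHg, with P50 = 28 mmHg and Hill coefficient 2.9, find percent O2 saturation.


Y = pO2^n / (P50^n + pO2^n)
Y = 40^2.9 / (28^2.9 + 40^2.9)
Y = 73.78%

73.78%


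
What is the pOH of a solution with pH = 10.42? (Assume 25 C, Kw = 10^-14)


pOH = 14 - pH
pOH = 14 - 10.42
pOH = 3.58

3.58


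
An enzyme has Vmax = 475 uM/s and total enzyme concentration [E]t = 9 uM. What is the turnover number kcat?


kcat = Vmax / [E]t
kcat = 475 / 9
kcat = 52.7778 s^-1

52.7778 s^-1


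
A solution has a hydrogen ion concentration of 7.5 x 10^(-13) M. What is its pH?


pH = -log10([H+])
pH = -log10(7.5 x 10^(-13))
pH = 12.1249

12.1249


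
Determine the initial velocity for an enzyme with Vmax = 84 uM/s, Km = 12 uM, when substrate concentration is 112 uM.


v = Vmax * [S] / (Km + [S])
v = 84 * 112 / (12 + 112)
v = 75.871 uM/s

75.871 uM/s


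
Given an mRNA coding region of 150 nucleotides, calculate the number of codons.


codons = nucleotides / 3
codons = 150 / 3 = 50

50


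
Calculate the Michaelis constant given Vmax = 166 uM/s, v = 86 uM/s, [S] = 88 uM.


Km = [S] * (Vmax - v) / v
Km = 88 * (166 - 86) / 86
Km = 81.8605 uM

81.8605 uM


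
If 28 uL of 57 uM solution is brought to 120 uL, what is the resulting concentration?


C2 = C1 * V1 / V2
C2 = 57 * 28 / 120
C2 = 13.3 uM

13.3 uM


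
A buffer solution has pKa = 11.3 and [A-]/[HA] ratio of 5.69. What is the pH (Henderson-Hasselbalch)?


pH = pKa + log10([A-]/[HA])
pH = 11.3 + log10(5.69)
pH = 12.0551

12.0551


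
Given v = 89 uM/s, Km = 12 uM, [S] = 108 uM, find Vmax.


Vmax = v * (Km + [S]) / [S]
Vmax = 89 * (12 + 108) / 108
Vmax = 98.8889 uM/s

98.8889 uM/s


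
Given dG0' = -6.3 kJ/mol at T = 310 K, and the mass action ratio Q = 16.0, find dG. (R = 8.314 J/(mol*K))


dG = dG0' + RT * ln(Q) / 1000
dG = -6.3 + 8.314 * 310 * ln(16.0) / 1000
dG = 0.8459 kJ/mol

0.8459 kJ/mol


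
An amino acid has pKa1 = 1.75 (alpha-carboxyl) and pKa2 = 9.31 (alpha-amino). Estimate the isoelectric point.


pI = (pKa1 + pKa2) / 2
pI = (1.75 + 9.31) / 2
pI = 5.53

5.53


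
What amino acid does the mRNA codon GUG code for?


Standard genetic code lookup.
Codon GUG -> Val

Val


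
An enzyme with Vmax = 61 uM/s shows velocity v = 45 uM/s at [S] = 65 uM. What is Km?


Km = [S] * (Vmax - v) / v
Km = 65 * (61 - 45) / 45
Km = 23.1111 uM

23.1111 uM


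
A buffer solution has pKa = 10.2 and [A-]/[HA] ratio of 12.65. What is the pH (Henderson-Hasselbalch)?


pH = pKa + log10([A-]/[HA])
pH = 10.2 + log10(12.65)
pH = 11.3021

11.3021


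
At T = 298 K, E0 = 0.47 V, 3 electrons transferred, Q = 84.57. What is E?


E = E0 - (RT/nF) * ln(Q)
E = 0.47 - (8.314 * 298 / (3 * 96485)) * ln(84.57)
E = 0.432 V

0.432 V


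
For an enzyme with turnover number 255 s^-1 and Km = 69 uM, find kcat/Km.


Catalytic efficiency = kcat / Km
= 255 / 69
= 3.6957 uM^-1*s^-1

3.6957 uM^-1*s^-1


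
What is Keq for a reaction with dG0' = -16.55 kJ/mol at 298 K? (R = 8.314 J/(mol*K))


Keq = exp(-dG0 * 1000 / (R * T))
Keq = exp(-(-16.55) * 1000 / (8.314 * 298))
Keq = 796.261

796.261


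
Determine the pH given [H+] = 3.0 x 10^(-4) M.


pH = -log10([H+])
pH = -log10(3.0 x 10^(-4))
pH = 3.5229

3.5229


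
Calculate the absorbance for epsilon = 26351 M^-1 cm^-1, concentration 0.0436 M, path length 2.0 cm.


A = epsilon * c * l
A = 26351 * 0.0436 * 2.0
A = 2297.8072

2297.8072


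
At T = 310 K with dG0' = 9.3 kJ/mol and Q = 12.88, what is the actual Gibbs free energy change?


dG = dG0' + RT * ln(Q) / 1000
dG = 9.3 + 8.314 * 310 * ln(12.88) / 1000
dG = 15.8868 kJ/mol

15.8868 kJ/mol


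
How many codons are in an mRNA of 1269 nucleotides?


codons = nucleotides / 3
codons = 1269 / 3 = 423

423


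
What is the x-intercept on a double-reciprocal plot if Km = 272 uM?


x-intercept = -1/Km
= -1/272
= -0.0037 1/uM

-0.0037 1/uM


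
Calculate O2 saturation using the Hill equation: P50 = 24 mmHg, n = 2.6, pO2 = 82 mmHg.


Y = pO2^n / (P50^n + pO2^n)
Y = 82^2.6 / (24^2.6 + 82^2.6)
Y = 96.06%

96.06%


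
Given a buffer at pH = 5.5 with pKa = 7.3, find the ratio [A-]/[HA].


[A-]/[HA] = 10^(pH - pKa)
= 10^(5.5 - 7.3)
= 0.0158

0.0158


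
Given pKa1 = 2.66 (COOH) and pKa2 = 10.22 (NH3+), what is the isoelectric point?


pI = (pKa1 + pKa2) / 2
pI = (2.66 + 10.22) / 2
pI = 6.44

6.44


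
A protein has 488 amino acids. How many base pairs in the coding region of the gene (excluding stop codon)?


Each amino acid = 1 codon = 3 bp
bp = 488 * 3 = 1464 bp

1464 bp


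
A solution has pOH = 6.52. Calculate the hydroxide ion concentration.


[OH-] = 10^(-pOH)
[OH-] = 10^(-6.52)
[OH-] = 3.020e-07 M

3.020e-07 M


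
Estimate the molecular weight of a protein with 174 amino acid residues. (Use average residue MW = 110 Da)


MW = n_residues * 110 Da
MW = 174 * 110
MW = 19140 Da

19140 Da


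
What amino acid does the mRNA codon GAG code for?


Standard genetic code lookup.
Codon GAG -> Glu

Glu


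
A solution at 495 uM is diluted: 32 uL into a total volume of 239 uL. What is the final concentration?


C2 = C1 * V1 / V2
C2 = 495 * 32 / 239
C2 = 66.2762 uM

66.2762 uM


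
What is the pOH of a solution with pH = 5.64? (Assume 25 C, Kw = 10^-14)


pOH = 14 - pH
pOH = 14 - 5.64
pOH = 8.36

8.36


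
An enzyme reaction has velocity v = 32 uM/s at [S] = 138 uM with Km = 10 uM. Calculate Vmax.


Vmax = v * (Km + [S]) / [S]
Vmax = 32 * (10 + 138) / 138
Vmax = 34.3188 uM/s

34.3188 uM/s


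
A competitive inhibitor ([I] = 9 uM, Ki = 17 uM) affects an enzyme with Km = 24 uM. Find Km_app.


Km_app = Km * (1 + [I]/Ki)
Km_app = 24 * (1 + 9/17)
Km_app = 36.7059 uM

36.7059 uM


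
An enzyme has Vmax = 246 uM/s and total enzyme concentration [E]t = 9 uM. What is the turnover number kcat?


kcat = Vmax / [E]t
kcat = 246 / 9
kcat = 27.3333 s^-1

27.3333 s^-1


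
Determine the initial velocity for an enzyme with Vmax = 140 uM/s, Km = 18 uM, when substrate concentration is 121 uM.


v = Vmax * [S] / (Km + [S])
v = 140 * 121 / (18 + 121)
v = 121.8705 uM/s

121.8705 uM/s


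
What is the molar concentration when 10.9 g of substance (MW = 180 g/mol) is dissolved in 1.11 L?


C = (mass / MW) / volume
C = (10.9 / 180) / 1.11
C = 0.0546 M

0.0546 M


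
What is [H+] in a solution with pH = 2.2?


[H+] = 10^(-pH)
[H+] = 10^(-2.2)
[H+] = 0.0063 M

0.0063 M


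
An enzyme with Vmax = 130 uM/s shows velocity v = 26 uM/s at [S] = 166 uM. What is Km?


Km = [S] * (Vmax - v) / v
Km = 166 * (130 - 26) / 26
Km = 664.0 uM

664.0 uM


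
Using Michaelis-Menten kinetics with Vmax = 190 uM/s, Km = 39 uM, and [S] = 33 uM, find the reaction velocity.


v = Vmax * [S] / (Km + [S])
v = 190 * 33 / (39 + 33)
v = 87.0833 uM/s

87.0833 uM/s
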